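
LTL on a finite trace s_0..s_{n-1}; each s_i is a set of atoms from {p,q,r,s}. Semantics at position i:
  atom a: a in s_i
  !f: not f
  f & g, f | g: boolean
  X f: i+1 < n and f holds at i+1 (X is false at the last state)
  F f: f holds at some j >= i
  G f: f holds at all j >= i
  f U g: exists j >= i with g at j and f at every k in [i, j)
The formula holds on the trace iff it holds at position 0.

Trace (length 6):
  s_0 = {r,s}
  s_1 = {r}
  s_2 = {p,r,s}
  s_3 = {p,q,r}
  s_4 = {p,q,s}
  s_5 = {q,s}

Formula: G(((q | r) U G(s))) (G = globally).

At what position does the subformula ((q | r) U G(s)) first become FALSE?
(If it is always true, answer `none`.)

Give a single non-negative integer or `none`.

Answer: none

Derivation:
s_0={r,s}: ((q | r) U G(s))=True (q | r)=True q=False r=True G(s)=False s=True
s_1={r}: ((q | r) U G(s))=True (q | r)=True q=False r=True G(s)=False s=False
s_2={p,r,s}: ((q | r) U G(s))=True (q | r)=True q=False r=True G(s)=False s=True
s_3={p,q,r}: ((q | r) U G(s))=True (q | r)=True q=True r=True G(s)=False s=False
s_4={p,q,s}: ((q | r) U G(s))=True (q | r)=True q=True r=False G(s)=True s=True
s_5={q,s}: ((q | r) U G(s))=True (q | r)=True q=True r=False G(s)=True s=True
G(((q | r) U G(s))) holds globally = True
No violation — formula holds at every position.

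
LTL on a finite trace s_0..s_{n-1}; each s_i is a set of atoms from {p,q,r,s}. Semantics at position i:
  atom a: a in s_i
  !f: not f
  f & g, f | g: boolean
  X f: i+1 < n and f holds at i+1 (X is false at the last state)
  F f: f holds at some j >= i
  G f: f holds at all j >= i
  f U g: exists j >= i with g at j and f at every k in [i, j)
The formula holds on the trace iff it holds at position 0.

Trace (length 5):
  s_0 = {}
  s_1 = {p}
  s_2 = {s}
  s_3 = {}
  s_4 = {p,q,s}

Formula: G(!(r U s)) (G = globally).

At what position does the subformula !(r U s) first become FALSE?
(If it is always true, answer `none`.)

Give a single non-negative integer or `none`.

s_0={}: !(r U s)=True (r U s)=False r=False s=False
s_1={p}: !(r U s)=True (r U s)=False r=False s=False
s_2={s}: !(r U s)=False (r U s)=True r=False s=True
s_3={}: !(r U s)=True (r U s)=False r=False s=False
s_4={p,q,s}: !(r U s)=False (r U s)=True r=False s=True
G(!(r U s)) holds globally = False
First violation at position 2.

Answer: 2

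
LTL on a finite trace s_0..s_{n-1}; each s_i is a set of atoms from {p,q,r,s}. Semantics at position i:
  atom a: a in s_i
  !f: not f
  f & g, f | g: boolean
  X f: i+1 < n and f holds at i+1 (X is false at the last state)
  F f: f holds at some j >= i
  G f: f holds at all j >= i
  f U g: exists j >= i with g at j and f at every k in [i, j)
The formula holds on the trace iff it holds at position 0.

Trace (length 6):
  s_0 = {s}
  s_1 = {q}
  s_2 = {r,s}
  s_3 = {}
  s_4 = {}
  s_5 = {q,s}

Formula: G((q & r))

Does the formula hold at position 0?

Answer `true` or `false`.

s_0={s}: G((q & r))=False (q & r)=False q=False r=False
s_1={q}: G((q & r))=False (q & r)=False q=True r=False
s_2={r,s}: G((q & r))=False (q & r)=False q=False r=True
s_3={}: G((q & r))=False (q & r)=False q=False r=False
s_4={}: G((q & r))=False (q & r)=False q=False r=False
s_5={q,s}: G((q & r))=False (q & r)=False q=True r=False

Answer: false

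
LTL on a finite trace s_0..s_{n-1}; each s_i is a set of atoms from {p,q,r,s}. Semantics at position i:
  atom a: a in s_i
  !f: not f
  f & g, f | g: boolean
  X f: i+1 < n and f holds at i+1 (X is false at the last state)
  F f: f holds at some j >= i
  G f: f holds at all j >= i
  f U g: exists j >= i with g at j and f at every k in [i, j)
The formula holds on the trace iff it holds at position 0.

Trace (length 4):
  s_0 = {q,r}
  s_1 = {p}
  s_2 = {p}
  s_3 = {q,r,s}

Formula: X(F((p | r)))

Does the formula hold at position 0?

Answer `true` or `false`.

s_0={q,r}: X(F((p | r)))=True F((p | r))=True (p | r)=True p=False r=True
s_1={p}: X(F((p | r)))=True F((p | r))=True (p | r)=True p=True r=False
s_2={p}: X(F((p | r)))=True F((p | r))=True (p | r)=True p=True r=False
s_3={q,r,s}: X(F((p | r)))=False F((p | r))=True (p | r)=True p=False r=True

Answer: true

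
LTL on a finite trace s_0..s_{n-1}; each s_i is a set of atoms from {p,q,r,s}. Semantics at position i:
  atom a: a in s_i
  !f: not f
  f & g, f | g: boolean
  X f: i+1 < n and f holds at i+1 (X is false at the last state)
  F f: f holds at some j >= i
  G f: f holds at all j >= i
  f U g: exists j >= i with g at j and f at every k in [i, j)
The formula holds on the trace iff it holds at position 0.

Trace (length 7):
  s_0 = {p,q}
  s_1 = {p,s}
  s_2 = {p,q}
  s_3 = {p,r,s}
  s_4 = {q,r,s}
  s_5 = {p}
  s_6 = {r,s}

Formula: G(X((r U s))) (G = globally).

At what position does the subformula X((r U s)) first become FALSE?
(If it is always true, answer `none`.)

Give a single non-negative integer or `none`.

Answer: 1

Derivation:
s_0={p,q}: X((r U s))=True (r U s)=False r=False s=False
s_1={p,s}: X((r U s))=False (r U s)=True r=False s=True
s_2={p,q}: X((r U s))=True (r U s)=False r=False s=False
s_3={p,r,s}: X((r U s))=True (r U s)=True r=True s=True
s_4={q,r,s}: X((r U s))=False (r U s)=True r=True s=True
s_5={p}: X((r U s))=True (r U s)=False r=False s=False
s_6={r,s}: X((r U s))=False (r U s)=True r=True s=True
G(X((r U s))) holds globally = False
First violation at position 1.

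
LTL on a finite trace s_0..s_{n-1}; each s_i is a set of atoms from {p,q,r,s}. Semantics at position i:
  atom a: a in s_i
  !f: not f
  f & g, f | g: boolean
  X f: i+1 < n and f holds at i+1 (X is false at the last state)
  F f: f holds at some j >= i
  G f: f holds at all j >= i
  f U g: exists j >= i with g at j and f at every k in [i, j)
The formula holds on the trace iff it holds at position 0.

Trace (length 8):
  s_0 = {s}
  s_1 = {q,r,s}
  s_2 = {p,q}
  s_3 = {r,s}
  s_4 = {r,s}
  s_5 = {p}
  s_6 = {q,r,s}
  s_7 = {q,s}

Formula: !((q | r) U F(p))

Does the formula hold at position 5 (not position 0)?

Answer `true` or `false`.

Answer: false

Derivation:
s_0={s}: !((q | r) U F(p))=False ((q | r) U F(p))=True (q | r)=False q=False r=False F(p)=True p=False
s_1={q,r,s}: !((q | r) U F(p))=False ((q | r) U F(p))=True (q | r)=True q=True r=True F(p)=True p=False
s_2={p,q}: !((q | r) U F(p))=False ((q | r) U F(p))=True (q | r)=True q=True r=False F(p)=True p=True
s_3={r,s}: !((q | r) U F(p))=False ((q | r) U F(p))=True (q | r)=True q=False r=True F(p)=True p=False
s_4={r,s}: !((q | r) U F(p))=False ((q | r) U F(p))=True (q | r)=True q=False r=True F(p)=True p=False
s_5={p}: !((q | r) U F(p))=False ((q | r) U F(p))=True (q | r)=False q=False r=False F(p)=True p=True
s_6={q,r,s}: !((q | r) U F(p))=True ((q | r) U F(p))=False (q | r)=True q=True r=True F(p)=False p=False
s_7={q,s}: !((q | r) U F(p))=True ((q | r) U F(p))=False (q | r)=True q=True r=False F(p)=False p=False
Evaluating at position 5: result = False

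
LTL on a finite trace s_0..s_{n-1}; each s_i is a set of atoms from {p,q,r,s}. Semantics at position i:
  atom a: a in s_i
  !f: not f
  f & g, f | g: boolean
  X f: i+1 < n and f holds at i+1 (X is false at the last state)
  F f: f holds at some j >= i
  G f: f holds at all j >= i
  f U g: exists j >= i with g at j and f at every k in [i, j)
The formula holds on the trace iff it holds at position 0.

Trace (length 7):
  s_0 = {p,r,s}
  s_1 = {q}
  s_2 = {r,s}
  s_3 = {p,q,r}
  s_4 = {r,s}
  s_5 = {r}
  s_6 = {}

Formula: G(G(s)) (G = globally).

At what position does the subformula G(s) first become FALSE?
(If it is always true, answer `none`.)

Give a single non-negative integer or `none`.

s_0={p,r,s}: G(s)=False s=True
s_1={q}: G(s)=False s=False
s_2={r,s}: G(s)=False s=True
s_3={p,q,r}: G(s)=False s=False
s_4={r,s}: G(s)=False s=True
s_5={r}: G(s)=False s=False
s_6={}: G(s)=False s=False
G(G(s)) holds globally = False
First violation at position 0.

Answer: 0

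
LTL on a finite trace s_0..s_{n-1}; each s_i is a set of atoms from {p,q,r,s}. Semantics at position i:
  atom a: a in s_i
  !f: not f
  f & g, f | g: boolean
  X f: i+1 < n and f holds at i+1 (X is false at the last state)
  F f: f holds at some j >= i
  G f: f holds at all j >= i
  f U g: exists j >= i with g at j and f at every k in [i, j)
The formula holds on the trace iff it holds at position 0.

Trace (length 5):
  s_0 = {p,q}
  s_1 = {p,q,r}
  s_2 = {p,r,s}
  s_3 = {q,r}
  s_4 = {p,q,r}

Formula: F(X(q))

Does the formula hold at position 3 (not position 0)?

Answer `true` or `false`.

Answer: true

Derivation:
s_0={p,q}: F(X(q))=True X(q)=True q=True
s_1={p,q,r}: F(X(q))=True X(q)=False q=True
s_2={p,r,s}: F(X(q))=True X(q)=True q=False
s_3={q,r}: F(X(q))=True X(q)=True q=True
s_4={p,q,r}: F(X(q))=False X(q)=False q=True
Evaluating at position 3: result = True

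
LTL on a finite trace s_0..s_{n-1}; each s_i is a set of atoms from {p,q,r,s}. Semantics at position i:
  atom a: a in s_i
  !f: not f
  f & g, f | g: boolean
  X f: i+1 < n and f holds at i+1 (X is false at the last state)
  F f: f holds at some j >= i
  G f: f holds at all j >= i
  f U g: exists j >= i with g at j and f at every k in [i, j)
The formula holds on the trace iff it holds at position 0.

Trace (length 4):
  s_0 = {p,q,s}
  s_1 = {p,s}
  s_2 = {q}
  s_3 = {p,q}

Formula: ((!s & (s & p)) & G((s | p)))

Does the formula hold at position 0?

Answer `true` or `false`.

s_0={p,q,s}: ((!s & (s & p)) & G((s | p)))=False (!s & (s & p))=False !s=False s=True (s & p)=True p=True G((s | p))=False (s | p)=True
s_1={p,s}: ((!s & (s & p)) & G((s | p)))=False (!s & (s & p))=False !s=False s=True (s & p)=True p=True G((s | p))=False (s | p)=True
s_2={q}: ((!s & (s & p)) & G((s | p)))=False (!s & (s & p))=False !s=True s=False (s & p)=False p=False G((s | p))=False (s | p)=False
s_3={p,q}: ((!s & (s & p)) & G((s | p)))=False (!s & (s & p))=False !s=True s=False (s & p)=False p=True G((s | p))=True (s | p)=True

Answer: false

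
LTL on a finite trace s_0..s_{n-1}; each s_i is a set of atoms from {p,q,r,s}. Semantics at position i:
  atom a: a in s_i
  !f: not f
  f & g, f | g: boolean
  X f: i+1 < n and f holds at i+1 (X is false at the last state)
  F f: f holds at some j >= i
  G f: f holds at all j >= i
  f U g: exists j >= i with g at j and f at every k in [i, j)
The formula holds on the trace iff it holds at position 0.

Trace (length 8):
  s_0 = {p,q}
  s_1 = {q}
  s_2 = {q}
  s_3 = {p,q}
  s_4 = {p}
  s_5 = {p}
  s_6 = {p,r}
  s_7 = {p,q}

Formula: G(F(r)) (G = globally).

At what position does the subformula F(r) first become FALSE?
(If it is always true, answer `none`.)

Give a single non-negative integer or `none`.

Answer: 7

Derivation:
s_0={p,q}: F(r)=True r=False
s_1={q}: F(r)=True r=False
s_2={q}: F(r)=True r=False
s_3={p,q}: F(r)=True r=False
s_4={p}: F(r)=True r=False
s_5={p}: F(r)=True r=False
s_6={p,r}: F(r)=True r=True
s_7={p,q}: F(r)=False r=False
G(F(r)) holds globally = False
First violation at position 7.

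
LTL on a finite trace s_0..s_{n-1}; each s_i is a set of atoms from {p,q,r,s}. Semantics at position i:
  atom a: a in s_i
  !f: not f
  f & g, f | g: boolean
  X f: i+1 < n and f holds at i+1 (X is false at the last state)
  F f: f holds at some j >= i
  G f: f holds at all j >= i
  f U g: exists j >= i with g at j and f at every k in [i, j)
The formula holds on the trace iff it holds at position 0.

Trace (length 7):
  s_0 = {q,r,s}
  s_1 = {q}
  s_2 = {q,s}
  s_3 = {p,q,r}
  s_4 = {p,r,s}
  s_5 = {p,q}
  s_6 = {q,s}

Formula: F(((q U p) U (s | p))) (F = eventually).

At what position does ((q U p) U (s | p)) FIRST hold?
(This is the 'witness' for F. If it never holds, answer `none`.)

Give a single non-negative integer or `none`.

Answer: 0

Derivation:
s_0={q,r,s}: ((q U p) U (s | p))=True (q U p)=True q=True p=False (s | p)=True s=True
s_1={q}: ((q U p) U (s | p))=True (q U p)=True q=True p=False (s | p)=False s=False
s_2={q,s}: ((q U p) U (s | p))=True (q U p)=True q=True p=False (s | p)=True s=True
s_3={p,q,r}: ((q U p) U (s | p))=True (q U p)=True q=True p=True (s | p)=True s=False
s_4={p,r,s}: ((q U p) U (s | p))=True (q U p)=True q=False p=True (s | p)=True s=True
s_5={p,q}: ((q U p) U (s | p))=True (q U p)=True q=True p=True (s | p)=True s=False
s_6={q,s}: ((q U p) U (s | p))=True (q U p)=False q=True p=False (s | p)=True s=True
F(((q U p) U (s | p))) holds; first witness at position 0.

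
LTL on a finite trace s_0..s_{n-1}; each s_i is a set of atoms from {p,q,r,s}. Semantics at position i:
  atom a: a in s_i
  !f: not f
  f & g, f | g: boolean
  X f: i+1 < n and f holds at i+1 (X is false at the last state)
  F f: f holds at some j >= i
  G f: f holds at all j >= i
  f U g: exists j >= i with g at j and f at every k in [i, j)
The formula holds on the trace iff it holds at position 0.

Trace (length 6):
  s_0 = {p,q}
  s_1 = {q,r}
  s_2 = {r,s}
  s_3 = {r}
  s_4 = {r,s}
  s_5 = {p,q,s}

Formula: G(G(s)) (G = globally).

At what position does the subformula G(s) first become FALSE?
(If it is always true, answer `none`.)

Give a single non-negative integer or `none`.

Answer: 0

Derivation:
s_0={p,q}: G(s)=False s=False
s_1={q,r}: G(s)=False s=False
s_2={r,s}: G(s)=False s=True
s_3={r}: G(s)=False s=False
s_4={r,s}: G(s)=True s=True
s_5={p,q,s}: G(s)=True s=True
G(G(s)) holds globally = False
First violation at position 0.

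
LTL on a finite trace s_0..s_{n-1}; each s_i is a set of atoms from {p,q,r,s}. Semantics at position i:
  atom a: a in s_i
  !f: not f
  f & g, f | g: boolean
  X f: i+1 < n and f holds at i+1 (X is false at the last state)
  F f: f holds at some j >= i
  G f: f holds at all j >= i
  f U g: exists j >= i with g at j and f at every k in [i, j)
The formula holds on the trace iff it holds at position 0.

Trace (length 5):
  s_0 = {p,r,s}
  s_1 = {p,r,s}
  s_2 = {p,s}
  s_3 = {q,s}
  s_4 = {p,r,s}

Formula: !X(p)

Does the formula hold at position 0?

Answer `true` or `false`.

s_0={p,r,s}: !X(p)=False X(p)=True p=True
s_1={p,r,s}: !X(p)=False X(p)=True p=True
s_2={p,s}: !X(p)=True X(p)=False p=True
s_3={q,s}: !X(p)=False X(p)=True p=False
s_4={p,r,s}: !X(p)=True X(p)=False p=True

Answer: false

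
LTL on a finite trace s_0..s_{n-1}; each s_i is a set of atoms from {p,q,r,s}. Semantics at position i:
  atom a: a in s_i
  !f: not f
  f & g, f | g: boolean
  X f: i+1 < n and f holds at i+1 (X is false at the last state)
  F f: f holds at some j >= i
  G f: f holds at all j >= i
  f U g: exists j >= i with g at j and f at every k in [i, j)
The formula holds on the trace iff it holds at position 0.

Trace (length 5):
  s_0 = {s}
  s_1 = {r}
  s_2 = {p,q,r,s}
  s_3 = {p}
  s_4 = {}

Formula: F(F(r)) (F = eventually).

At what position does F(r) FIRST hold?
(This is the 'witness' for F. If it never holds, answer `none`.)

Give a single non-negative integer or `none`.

Answer: 0

Derivation:
s_0={s}: F(r)=True r=False
s_1={r}: F(r)=True r=True
s_2={p,q,r,s}: F(r)=True r=True
s_3={p}: F(r)=False r=False
s_4={}: F(r)=False r=False
F(F(r)) holds; first witness at position 0.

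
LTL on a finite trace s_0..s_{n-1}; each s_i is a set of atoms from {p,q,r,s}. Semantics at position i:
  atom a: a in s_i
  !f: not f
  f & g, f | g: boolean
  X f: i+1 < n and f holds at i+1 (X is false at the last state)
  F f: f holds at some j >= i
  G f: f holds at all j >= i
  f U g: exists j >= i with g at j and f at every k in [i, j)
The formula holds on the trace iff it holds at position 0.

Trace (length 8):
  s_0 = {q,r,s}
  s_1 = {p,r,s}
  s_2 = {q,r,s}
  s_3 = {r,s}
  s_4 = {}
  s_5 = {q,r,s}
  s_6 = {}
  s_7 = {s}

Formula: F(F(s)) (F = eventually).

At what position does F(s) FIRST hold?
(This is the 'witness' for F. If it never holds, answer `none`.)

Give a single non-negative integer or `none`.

s_0={q,r,s}: F(s)=True s=True
s_1={p,r,s}: F(s)=True s=True
s_2={q,r,s}: F(s)=True s=True
s_3={r,s}: F(s)=True s=True
s_4={}: F(s)=True s=False
s_5={q,r,s}: F(s)=True s=True
s_6={}: F(s)=True s=False
s_7={s}: F(s)=True s=True
F(F(s)) holds; first witness at position 0.

Answer: 0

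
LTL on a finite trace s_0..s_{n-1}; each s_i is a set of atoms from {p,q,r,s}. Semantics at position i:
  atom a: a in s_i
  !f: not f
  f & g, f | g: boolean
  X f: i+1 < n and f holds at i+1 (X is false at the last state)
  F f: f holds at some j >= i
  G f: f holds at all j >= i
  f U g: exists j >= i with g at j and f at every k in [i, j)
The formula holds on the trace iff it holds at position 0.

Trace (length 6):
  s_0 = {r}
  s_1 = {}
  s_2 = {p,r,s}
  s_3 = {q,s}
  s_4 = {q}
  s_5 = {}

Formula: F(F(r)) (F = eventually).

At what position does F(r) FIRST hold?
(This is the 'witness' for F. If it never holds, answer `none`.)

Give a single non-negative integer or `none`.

Answer: 0

Derivation:
s_0={r}: F(r)=True r=True
s_1={}: F(r)=True r=False
s_2={p,r,s}: F(r)=True r=True
s_3={q,s}: F(r)=False r=False
s_4={q}: F(r)=False r=False
s_5={}: F(r)=False r=False
F(F(r)) holds; first witness at position 0.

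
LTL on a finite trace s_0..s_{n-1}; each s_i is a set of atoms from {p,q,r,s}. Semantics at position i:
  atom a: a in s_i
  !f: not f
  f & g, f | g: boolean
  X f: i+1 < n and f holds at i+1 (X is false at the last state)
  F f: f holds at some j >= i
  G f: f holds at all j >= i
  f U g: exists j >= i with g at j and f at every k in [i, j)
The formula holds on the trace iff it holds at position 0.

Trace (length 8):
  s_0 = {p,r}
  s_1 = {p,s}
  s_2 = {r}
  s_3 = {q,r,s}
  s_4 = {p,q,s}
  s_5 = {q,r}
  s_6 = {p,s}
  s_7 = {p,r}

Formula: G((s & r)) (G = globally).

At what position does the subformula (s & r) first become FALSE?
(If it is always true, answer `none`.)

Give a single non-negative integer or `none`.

Answer: 0

Derivation:
s_0={p,r}: (s & r)=False s=False r=True
s_1={p,s}: (s & r)=False s=True r=False
s_2={r}: (s & r)=False s=False r=True
s_3={q,r,s}: (s & r)=True s=True r=True
s_4={p,q,s}: (s & r)=False s=True r=False
s_5={q,r}: (s & r)=False s=False r=True
s_6={p,s}: (s & r)=False s=True r=False
s_7={p,r}: (s & r)=False s=False r=True
G((s & r)) holds globally = False
First violation at position 0.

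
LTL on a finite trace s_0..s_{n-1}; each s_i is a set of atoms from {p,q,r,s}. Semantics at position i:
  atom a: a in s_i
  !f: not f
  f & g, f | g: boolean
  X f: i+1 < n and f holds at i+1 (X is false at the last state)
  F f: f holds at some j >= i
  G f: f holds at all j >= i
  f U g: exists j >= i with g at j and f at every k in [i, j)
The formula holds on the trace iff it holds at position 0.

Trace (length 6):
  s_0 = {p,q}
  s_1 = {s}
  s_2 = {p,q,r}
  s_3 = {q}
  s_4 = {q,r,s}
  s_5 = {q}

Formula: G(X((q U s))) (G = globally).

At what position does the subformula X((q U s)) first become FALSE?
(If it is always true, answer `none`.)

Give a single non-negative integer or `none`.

s_0={p,q}: X((q U s))=True (q U s)=True q=True s=False
s_1={s}: X((q U s))=True (q U s)=True q=False s=True
s_2={p,q,r}: X((q U s))=True (q U s)=True q=True s=False
s_3={q}: X((q U s))=True (q U s)=True q=True s=False
s_4={q,r,s}: X((q U s))=False (q U s)=True q=True s=True
s_5={q}: X((q U s))=False (q U s)=False q=True s=False
G(X((q U s))) holds globally = False
First violation at position 4.

Answer: 4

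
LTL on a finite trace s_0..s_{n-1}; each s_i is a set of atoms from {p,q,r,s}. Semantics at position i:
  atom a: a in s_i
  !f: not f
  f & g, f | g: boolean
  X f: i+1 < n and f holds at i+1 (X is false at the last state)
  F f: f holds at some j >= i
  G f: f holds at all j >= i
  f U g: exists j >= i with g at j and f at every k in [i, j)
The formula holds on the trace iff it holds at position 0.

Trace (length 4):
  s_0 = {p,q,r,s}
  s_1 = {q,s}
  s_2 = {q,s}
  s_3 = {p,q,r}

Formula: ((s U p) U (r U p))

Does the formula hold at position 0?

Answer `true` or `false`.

s_0={p,q,r,s}: ((s U p) U (r U p))=True (s U p)=True s=True p=True (r U p)=True r=True
s_1={q,s}: ((s U p) U (r U p))=True (s U p)=True s=True p=False (r U p)=False r=False
s_2={q,s}: ((s U p) U (r U p))=True (s U p)=True s=True p=False (r U p)=False r=False
s_3={p,q,r}: ((s U p) U (r U p))=True (s U p)=True s=False p=True (r U p)=True r=True

Answer: true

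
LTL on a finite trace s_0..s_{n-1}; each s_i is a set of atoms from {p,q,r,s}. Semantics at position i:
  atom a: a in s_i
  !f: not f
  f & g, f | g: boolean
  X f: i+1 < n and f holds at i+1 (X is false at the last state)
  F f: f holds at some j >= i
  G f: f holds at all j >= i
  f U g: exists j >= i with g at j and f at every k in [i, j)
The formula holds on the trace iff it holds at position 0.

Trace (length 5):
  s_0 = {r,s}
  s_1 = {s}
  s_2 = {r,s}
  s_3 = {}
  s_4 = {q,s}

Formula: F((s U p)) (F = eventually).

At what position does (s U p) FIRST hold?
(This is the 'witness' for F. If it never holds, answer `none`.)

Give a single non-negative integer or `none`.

s_0={r,s}: (s U p)=False s=True p=False
s_1={s}: (s U p)=False s=True p=False
s_2={r,s}: (s U p)=False s=True p=False
s_3={}: (s U p)=False s=False p=False
s_4={q,s}: (s U p)=False s=True p=False
F((s U p)) does not hold (no witness exists).

Answer: none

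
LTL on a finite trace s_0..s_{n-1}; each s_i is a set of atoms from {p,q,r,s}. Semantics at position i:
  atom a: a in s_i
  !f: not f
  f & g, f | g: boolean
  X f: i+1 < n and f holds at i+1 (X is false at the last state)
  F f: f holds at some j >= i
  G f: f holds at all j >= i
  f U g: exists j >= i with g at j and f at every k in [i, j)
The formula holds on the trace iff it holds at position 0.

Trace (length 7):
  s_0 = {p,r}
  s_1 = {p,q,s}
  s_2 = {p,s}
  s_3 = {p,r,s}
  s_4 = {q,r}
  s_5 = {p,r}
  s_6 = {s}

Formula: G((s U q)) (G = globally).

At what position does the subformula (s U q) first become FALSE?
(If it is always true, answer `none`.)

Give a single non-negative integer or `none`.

Answer: 0

Derivation:
s_0={p,r}: (s U q)=False s=False q=False
s_1={p,q,s}: (s U q)=True s=True q=True
s_2={p,s}: (s U q)=True s=True q=False
s_3={p,r,s}: (s U q)=True s=True q=False
s_4={q,r}: (s U q)=True s=False q=True
s_5={p,r}: (s U q)=False s=False q=False
s_6={s}: (s U q)=False s=True q=False
G((s U q)) holds globally = False
First violation at position 0.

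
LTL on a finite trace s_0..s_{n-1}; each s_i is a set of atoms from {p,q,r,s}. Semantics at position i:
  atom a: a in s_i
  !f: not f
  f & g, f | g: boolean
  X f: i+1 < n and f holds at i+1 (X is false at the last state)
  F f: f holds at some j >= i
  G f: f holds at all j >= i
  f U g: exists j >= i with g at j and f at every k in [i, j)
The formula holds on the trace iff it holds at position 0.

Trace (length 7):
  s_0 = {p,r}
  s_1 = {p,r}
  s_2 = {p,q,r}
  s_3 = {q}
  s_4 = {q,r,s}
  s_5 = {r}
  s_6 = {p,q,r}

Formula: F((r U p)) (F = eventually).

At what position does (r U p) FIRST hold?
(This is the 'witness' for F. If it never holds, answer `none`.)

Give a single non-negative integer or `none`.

s_0={p,r}: (r U p)=True r=True p=True
s_1={p,r}: (r U p)=True r=True p=True
s_2={p,q,r}: (r U p)=True r=True p=True
s_3={q}: (r U p)=False r=False p=False
s_4={q,r,s}: (r U p)=True r=True p=False
s_5={r}: (r U p)=True r=True p=False
s_6={p,q,r}: (r U p)=True r=True p=True
F((r U p)) holds; first witness at position 0.

Answer: 0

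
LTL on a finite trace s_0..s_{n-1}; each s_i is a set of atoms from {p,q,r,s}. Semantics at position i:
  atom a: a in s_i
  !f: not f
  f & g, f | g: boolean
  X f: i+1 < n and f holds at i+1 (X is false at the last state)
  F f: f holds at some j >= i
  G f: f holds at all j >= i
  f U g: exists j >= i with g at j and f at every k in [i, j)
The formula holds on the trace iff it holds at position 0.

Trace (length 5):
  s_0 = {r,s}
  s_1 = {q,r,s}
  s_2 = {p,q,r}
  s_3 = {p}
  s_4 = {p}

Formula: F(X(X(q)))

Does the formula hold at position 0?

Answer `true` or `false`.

s_0={r,s}: F(X(X(q)))=True X(X(q))=True X(q)=True q=False
s_1={q,r,s}: F(X(X(q)))=False X(X(q))=False X(q)=True q=True
s_2={p,q,r}: F(X(X(q)))=False X(X(q))=False X(q)=False q=True
s_3={p}: F(X(X(q)))=False X(X(q))=False X(q)=False q=False
s_4={p}: F(X(X(q)))=False X(X(q))=False X(q)=False q=False

Answer: true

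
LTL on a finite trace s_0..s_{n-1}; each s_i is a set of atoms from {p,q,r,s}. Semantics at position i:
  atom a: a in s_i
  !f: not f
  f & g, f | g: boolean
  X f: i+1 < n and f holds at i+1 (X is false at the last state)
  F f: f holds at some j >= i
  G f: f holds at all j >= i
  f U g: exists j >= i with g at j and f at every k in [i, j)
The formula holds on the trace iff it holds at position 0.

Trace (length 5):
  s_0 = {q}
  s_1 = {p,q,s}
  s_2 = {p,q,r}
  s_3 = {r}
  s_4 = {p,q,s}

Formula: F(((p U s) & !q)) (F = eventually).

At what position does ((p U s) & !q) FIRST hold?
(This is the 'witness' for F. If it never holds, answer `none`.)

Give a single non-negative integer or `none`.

Answer: none

Derivation:
s_0={q}: ((p U s) & !q)=False (p U s)=False p=False s=False !q=False q=True
s_1={p,q,s}: ((p U s) & !q)=False (p U s)=True p=True s=True !q=False q=True
s_2={p,q,r}: ((p U s) & !q)=False (p U s)=False p=True s=False !q=False q=True
s_3={r}: ((p U s) & !q)=False (p U s)=False p=False s=False !q=True q=False
s_4={p,q,s}: ((p U s) & !q)=False (p U s)=True p=True s=True !q=False q=True
F(((p U s) & !q)) does not hold (no witness exists).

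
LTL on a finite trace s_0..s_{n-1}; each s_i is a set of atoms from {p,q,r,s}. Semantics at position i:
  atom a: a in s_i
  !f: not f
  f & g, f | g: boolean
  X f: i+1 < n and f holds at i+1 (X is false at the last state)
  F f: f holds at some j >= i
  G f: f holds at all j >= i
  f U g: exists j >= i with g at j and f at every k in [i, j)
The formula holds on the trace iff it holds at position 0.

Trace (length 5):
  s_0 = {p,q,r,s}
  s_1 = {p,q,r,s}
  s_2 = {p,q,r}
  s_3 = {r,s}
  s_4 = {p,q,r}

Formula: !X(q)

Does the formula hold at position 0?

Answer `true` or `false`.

Answer: false

Derivation:
s_0={p,q,r,s}: !X(q)=False X(q)=True q=True
s_1={p,q,r,s}: !X(q)=False X(q)=True q=True
s_2={p,q,r}: !X(q)=True X(q)=False q=True
s_3={r,s}: !X(q)=False X(q)=True q=False
s_4={p,q,r}: !X(q)=True X(q)=False q=True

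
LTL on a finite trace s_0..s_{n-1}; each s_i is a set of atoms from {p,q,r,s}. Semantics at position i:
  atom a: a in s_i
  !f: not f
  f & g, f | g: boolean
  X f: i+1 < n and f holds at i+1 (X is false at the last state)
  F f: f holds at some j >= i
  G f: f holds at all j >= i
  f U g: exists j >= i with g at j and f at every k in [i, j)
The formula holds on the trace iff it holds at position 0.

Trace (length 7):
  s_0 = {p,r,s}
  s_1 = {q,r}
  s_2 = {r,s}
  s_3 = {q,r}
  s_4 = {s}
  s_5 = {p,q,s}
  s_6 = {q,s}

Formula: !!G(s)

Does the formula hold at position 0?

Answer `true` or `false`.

s_0={p,r,s}: !!G(s)=False !G(s)=True G(s)=False s=True
s_1={q,r}: !!G(s)=False !G(s)=True G(s)=False s=False
s_2={r,s}: !!G(s)=False !G(s)=True G(s)=False s=True
s_3={q,r}: !!G(s)=False !G(s)=True G(s)=False s=False
s_4={s}: !!G(s)=True !G(s)=False G(s)=True s=True
s_5={p,q,s}: !!G(s)=True !G(s)=False G(s)=True s=True
s_6={q,s}: !!G(s)=True !G(s)=False G(s)=True s=True

Answer: false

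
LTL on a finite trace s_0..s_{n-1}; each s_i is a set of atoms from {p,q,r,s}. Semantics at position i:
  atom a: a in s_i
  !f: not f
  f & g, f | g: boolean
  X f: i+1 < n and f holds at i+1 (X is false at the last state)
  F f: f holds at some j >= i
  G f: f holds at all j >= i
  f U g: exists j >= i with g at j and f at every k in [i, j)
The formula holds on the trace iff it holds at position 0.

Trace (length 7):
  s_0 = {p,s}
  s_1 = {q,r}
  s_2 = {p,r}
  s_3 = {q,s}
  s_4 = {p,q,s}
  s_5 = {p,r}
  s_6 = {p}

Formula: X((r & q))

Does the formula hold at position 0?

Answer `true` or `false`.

s_0={p,s}: X((r & q))=True (r & q)=False r=False q=False
s_1={q,r}: X((r & q))=False (r & q)=True r=True q=True
s_2={p,r}: X((r & q))=False (r & q)=False r=True q=False
s_3={q,s}: X((r & q))=False (r & q)=False r=False q=True
s_4={p,q,s}: X((r & q))=False (r & q)=False r=False q=True
s_5={p,r}: X((r & q))=False (r & q)=False r=True q=False
s_6={p}: X((r & q))=False (r & q)=False r=False q=False

Answer: true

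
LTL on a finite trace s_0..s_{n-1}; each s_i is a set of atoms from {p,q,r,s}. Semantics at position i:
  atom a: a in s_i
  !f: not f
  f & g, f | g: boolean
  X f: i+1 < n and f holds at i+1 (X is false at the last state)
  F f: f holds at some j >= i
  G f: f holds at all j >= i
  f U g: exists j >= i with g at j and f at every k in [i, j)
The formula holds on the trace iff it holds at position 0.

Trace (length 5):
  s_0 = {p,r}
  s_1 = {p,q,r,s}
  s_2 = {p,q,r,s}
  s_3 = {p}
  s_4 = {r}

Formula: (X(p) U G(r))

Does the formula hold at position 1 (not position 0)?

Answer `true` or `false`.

Answer: false

Derivation:
s_0={p,r}: (X(p) U G(r))=False X(p)=True p=True G(r)=False r=True
s_1={p,q,r,s}: (X(p) U G(r))=False X(p)=True p=True G(r)=False r=True
s_2={p,q,r,s}: (X(p) U G(r))=False X(p)=True p=True G(r)=False r=True
s_3={p}: (X(p) U G(r))=False X(p)=False p=True G(r)=False r=False
s_4={r}: (X(p) U G(r))=True X(p)=False p=False G(r)=True r=True
Evaluating at position 1: result = False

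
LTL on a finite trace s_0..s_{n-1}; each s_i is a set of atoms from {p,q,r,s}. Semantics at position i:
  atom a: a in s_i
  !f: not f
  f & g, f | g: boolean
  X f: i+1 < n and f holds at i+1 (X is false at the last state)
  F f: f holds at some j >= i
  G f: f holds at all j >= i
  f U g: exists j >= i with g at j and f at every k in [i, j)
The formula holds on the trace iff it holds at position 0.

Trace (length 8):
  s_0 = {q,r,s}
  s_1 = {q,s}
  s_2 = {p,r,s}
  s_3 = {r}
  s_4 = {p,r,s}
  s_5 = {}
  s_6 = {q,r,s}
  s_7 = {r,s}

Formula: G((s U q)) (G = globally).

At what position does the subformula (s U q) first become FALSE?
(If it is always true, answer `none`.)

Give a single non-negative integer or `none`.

Answer: 2

Derivation:
s_0={q,r,s}: (s U q)=True s=True q=True
s_1={q,s}: (s U q)=True s=True q=True
s_2={p,r,s}: (s U q)=False s=True q=False
s_3={r}: (s U q)=False s=False q=False
s_4={p,r,s}: (s U q)=False s=True q=False
s_5={}: (s U q)=False s=False q=False
s_6={q,r,s}: (s U q)=True s=True q=True
s_7={r,s}: (s U q)=False s=True q=False
G((s U q)) holds globally = False
First violation at position 2.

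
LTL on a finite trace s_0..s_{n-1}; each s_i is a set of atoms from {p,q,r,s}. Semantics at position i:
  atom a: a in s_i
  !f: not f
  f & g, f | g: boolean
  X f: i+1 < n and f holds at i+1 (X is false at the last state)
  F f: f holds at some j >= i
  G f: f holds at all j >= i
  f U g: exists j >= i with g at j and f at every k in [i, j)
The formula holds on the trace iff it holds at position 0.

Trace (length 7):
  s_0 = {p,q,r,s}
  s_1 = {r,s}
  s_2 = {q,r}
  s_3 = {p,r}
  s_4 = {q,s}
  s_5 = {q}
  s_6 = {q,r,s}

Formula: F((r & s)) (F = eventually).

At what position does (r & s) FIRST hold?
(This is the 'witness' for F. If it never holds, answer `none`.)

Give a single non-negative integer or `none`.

s_0={p,q,r,s}: (r & s)=True r=True s=True
s_1={r,s}: (r & s)=True r=True s=True
s_2={q,r}: (r & s)=False r=True s=False
s_3={p,r}: (r & s)=False r=True s=False
s_4={q,s}: (r & s)=False r=False s=True
s_5={q}: (r & s)=False r=False s=False
s_6={q,r,s}: (r & s)=True r=True s=True
F((r & s)) holds; first witness at position 0.

Answer: 0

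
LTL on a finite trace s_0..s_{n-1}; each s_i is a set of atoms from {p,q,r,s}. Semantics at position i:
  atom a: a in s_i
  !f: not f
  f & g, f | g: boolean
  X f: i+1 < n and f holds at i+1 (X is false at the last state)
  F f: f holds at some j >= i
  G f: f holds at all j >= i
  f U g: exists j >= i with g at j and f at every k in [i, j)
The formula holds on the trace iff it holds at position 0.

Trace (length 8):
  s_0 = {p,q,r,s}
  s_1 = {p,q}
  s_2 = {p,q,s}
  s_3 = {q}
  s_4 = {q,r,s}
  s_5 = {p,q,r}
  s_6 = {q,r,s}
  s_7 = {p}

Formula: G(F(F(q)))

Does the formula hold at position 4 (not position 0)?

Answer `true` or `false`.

Answer: false

Derivation:
s_0={p,q,r,s}: G(F(F(q)))=False F(F(q))=True F(q)=True q=True
s_1={p,q}: G(F(F(q)))=False F(F(q))=True F(q)=True q=True
s_2={p,q,s}: G(F(F(q)))=False F(F(q))=True F(q)=True q=True
s_3={q}: G(F(F(q)))=False F(F(q))=True F(q)=True q=True
s_4={q,r,s}: G(F(F(q)))=False F(F(q))=True F(q)=True q=True
s_5={p,q,r}: G(F(F(q)))=False F(F(q))=True F(q)=True q=True
s_6={q,r,s}: G(F(F(q)))=False F(F(q))=True F(q)=True q=True
s_7={p}: G(F(F(q)))=False F(F(q))=False F(q)=False q=False
Evaluating at position 4: result = False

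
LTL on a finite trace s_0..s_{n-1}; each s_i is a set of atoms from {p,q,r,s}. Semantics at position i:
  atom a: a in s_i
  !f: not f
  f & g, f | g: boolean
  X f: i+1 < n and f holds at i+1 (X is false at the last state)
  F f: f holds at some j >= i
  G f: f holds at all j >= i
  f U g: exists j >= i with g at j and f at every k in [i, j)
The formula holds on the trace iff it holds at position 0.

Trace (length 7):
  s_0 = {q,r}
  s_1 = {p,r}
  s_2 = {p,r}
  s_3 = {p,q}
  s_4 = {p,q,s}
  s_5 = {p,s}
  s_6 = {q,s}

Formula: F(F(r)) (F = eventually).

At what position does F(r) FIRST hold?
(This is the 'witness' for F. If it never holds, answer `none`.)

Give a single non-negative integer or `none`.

s_0={q,r}: F(r)=True r=True
s_1={p,r}: F(r)=True r=True
s_2={p,r}: F(r)=True r=True
s_3={p,q}: F(r)=False r=False
s_4={p,q,s}: F(r)=False r=False
s_5={p,s}: F(r)=False r=False
s_6={q,s}: F(r)=False r=False
F(F(r)) holds; first witness at position 0.

Answer: 0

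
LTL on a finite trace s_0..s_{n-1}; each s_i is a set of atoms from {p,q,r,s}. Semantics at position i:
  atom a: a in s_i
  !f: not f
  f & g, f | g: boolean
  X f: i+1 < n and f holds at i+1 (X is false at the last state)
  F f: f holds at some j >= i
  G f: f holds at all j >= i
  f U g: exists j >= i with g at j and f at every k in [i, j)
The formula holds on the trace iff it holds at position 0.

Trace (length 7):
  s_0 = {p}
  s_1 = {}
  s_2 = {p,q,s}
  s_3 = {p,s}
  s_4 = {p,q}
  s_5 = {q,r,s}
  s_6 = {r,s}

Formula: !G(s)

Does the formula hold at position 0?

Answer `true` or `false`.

s_0={p}: !G(s)=True G(s)=False s=False
s_1={}: !G(s)=True G(s)=False s=False
s_2={p,q,s}: !G(s)=True G(s)=False s=True
s_3={p,s}: !G(s)=True G(s)=False s=True
s_4={p,q}: !G(s)=True G(s)=False s=False
s_5={q,r,s}: !G(s)=False G(s)=True s=True
s_6={r,s}: !G(s)=False G(s)=True s=True

Answer: true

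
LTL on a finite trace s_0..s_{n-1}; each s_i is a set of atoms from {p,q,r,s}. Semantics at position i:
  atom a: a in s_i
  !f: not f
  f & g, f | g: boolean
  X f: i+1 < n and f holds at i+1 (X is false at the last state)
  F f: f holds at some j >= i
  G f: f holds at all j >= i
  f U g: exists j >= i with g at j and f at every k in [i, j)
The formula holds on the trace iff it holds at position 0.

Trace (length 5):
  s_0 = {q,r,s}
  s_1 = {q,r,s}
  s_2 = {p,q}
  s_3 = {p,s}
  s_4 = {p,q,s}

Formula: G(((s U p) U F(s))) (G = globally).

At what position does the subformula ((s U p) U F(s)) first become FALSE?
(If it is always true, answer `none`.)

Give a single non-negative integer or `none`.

s_0={q,r,s}: ((s U p) U F(s))=True (s U p)=True s=True p=False F(s)=True
s_1={q,r,s}: ((s U p) U F(s))=True (s U p)=True s=True p=False F(s)=True
s_2={p,q}: ((s U p) U F(s))=True (s U p)=True s=False p=True F(s)=True
s_3={p,s}: ((s U p) U F(s))=True (s U p)=True s=True p=True F(s)=True
s_4={p,q,s}: ((s U p) U F(s))=True (s U p)=True s=True p=True F(s)=True
G(((s U p) U F(s))) holds globally = True
No violation — formula holds at every position.

Answer: none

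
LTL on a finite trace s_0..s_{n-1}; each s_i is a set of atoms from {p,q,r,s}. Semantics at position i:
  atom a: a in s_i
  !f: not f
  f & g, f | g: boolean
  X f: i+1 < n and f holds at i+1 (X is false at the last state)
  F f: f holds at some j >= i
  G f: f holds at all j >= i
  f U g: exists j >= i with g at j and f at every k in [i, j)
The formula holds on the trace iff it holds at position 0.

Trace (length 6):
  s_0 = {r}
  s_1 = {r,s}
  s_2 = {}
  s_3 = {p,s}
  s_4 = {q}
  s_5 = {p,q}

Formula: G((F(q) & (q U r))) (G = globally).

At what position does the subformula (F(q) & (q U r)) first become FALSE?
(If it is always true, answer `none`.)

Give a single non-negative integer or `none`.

s_0={r}: (F(q) & (q U r))=True F(q)=True q=False (q U r)=True r=True
s_1={r,s}: (F(q) & (q U r))=True F(q)=True q=False (q U r)=True r=True
s_2={}: (F(q) & (q U r))=False F(q)=True q=False (q U r)=False r=False
s_3={p,s}: (F(q) & (q U r))=False F(q)=True q=False (q U r)=False r=False
s_4={q}: (F(q) & (q U r))=False F(q)=True q=True (q U r)=False r=False
s_5={p,q}: (F(q) & (q U r))=False F(q)=True q=True (q U r)=False r=False
G((F(q) & (q U r))) holds globally = False
First violation at position 2.

Answer: 2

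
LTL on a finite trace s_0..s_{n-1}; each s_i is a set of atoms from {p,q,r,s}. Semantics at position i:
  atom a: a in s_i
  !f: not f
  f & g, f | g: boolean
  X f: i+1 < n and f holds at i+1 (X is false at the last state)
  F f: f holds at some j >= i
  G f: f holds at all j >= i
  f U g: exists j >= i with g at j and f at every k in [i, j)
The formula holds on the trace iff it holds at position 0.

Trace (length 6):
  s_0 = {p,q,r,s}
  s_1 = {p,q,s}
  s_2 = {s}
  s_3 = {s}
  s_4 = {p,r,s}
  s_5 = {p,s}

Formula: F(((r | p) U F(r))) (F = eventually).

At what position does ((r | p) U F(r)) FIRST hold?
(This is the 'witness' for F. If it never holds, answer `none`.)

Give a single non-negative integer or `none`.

s_0={p,q,r,s}: ((r | p) U F(r))=True (r | p)=True r=True p=True F(r)=True
s_1={p,q,s}: ((r | p) U F(r))=True (r | p)=True r=False p=True F(r)=True
s_2={s}: ((r | p) U F(r))=True (r | p)=False r=False p=False F(r)=True
s_3={s}: ((r | p) U F(r))=True (r | p)=False r=False p=False F(r)=True
s_4={p,r,s}: ((r | p) U F(r))=True (r | p)=True r=True p=True F(r)=True
s_5={p,s}: ((r | p) U F(r))=False (r | p)=True r=False p=True F(r)=False
F(((r | p) U F(r))) holds; first witness at position 0.

Answer: 0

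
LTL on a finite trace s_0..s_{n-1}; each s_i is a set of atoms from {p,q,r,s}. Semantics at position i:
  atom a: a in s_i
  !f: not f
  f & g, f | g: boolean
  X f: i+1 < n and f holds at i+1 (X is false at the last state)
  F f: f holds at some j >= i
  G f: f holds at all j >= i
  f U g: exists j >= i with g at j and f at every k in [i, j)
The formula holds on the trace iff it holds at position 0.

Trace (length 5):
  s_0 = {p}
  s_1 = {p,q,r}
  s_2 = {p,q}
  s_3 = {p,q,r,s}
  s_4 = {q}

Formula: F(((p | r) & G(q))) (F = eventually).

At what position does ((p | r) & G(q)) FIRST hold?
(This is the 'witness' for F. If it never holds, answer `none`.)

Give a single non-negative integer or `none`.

Answer: 1

Derivation:
s_0={p}: ((p | r) & G(q))=False (p | r)=True p=True r=False G(q)=False q=False
s_1={p,q,r}: ((p | r) & G(q))=True (p | r)=True p=True r=True G(q)=True q=True
s_2={p,q}: ((p | r) & G(q))=True (p | r)=True p=True r=False G(q)=True q=True
s_3={p,q,r,s}: ((p | r) & G(q))=True (p | r)=True p=True r=True G(q)=True q=True
s_4={q}: ((p | r) & G(q))=False (p | r)=False p=False r=False G(q)=True q=True
F(((p | r) & G(q))) holds; first witness at position 1.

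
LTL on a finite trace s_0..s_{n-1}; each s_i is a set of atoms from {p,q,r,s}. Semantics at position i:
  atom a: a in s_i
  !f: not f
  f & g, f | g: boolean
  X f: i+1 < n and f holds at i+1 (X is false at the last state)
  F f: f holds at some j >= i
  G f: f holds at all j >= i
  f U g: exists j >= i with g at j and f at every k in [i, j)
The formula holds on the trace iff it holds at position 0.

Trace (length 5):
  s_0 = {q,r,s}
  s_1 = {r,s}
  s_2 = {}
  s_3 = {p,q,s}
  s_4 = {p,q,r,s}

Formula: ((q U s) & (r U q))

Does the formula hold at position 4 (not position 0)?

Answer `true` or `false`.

Answer: true

Derivation:
s_0={q,r,s}: ((q U s) & (r U q))=True (q U s)=True q=True s=True (r U q)=True r=True
s_1={r,s}: ((q U s) & (r U q))=False (q U s)=True q=False s=True (r U q)=False r=True
s_2={}: ((q U s) & (r U q))=False (q U s)=False q=False s=False (r U q)=False r=False
s_3={p,q,s}: ((q U s) & (r U q))=True (q U s)=True q=True s=True (r U q)=True r=False
s_4={p,q,r,s}: ((q U s) & (r U q))=True (q U s)=True q=True s=True (r U q)=True r=True
Evaluating at position 4: result = True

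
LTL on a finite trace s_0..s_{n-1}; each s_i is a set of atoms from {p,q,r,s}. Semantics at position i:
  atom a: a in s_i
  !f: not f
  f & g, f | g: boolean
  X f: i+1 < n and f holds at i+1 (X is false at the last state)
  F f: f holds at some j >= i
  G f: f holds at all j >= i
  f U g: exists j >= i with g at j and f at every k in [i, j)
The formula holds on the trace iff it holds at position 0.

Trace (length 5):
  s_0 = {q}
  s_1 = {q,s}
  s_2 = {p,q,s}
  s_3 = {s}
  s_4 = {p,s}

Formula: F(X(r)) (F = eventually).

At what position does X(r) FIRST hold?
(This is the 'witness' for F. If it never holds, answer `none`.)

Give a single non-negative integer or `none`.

s_0={q}: X(r)=False r=False
s_1={q,s}: X(r)=False r=False
s_2={p,q,s}: X(r)=False r=False
s_3={s}: X(r)=False r=False
s_4={p,s}: X(r)=False r=False
F(X(r)) does not hold (no witness exists).

Answer: none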